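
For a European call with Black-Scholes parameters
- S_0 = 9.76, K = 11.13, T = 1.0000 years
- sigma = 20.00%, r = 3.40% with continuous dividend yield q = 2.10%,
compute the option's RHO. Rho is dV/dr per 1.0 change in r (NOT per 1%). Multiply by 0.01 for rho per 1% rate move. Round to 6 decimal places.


d1 = -0.4917588243; d2 = -0.6917588243
phi(d1) = 0.3535070311; exp(-qT) = 0.9792189646; exp(-rT) = 0.9665715046
N(d2) = 0.2445443994
Rho = K*T*exp(-rT)*N(d2) = 11.1300 * 1.0000 * 0.9665715046 * 0.2445443994 = 2.630794

Answer: Rho = 2.630794


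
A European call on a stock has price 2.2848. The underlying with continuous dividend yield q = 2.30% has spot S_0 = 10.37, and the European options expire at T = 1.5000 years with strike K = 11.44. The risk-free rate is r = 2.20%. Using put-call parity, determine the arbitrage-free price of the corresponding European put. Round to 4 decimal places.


Answer: Put price = 3.3351

Derivation:
Put-call parity: C - P = S_0 * exp(-qT) - K * exp(-rT).
S_0 * exp(-qT) = 10.3700 * 0.96608834 = 10.01833608
K * exp(-rT) = 11.4400 * 0.96753856 = 11.06864112
P = C - S*exp(-qT) + K*exp(-rT)
P = 2.2848 - 10.01833608 + 11.06864112 = 3.3351


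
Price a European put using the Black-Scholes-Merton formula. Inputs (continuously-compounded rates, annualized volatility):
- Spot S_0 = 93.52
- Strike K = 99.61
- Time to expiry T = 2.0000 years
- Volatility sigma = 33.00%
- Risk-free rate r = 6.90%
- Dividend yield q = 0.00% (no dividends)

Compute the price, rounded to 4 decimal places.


d1 = (ln(S/K) + (r - q + 0.5*sigma^2) * T) / (sigma * sqrt(T)) = 0.39386438
d2 = d1 - sigma * sqrt(T) = -0.07282609
exp(-rT) = 0.87109869; exp(-qT) = 1.00000000
P = K * exp(-rT) * N(-d2) - S_0 * exp(-qT) * N(-d1)
N(-d1) = 0.34684058; N(-d2) = 0.52902775
P = 99.6100 * 0.87109869 * 0.52902775 - 93.5200 * 1.00000000 * 0.34684058 = 13.4673

Answer: Price = 13.4673


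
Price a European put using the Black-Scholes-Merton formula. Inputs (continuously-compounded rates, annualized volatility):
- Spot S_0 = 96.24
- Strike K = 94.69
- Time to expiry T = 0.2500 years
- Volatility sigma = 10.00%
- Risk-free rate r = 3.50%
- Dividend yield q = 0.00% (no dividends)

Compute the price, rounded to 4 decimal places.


Answer: Price = 0.9402

Derivation:
d1 = (ln(S/K) + (r - q + 0.5*sigma^2) * T) / (sigma * sqrt(T)) = 0.52473347
d2 = d1 - sigma * sqrt(T) = 0.47473347
exp(-rT) = 0.99128817; exp(-qT) = 1.00000000
P = K * exp(-rT) * N(-d2) - S_0 * exp(-qT) * N(-d1)
N(-d1) = 0.29988424; N(-d2) = 0.31748848
P = 94.6900 * 0.99128817 * 0.31748848 - 96.2400 * 1.00000000 * 0.29988424 = 0.9402


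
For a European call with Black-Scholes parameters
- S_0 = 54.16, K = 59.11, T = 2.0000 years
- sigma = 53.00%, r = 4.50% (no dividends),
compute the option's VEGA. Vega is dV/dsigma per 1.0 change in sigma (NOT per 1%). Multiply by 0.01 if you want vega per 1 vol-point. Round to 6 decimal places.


Answer: Vega = 28.447938

Derivation:
d1 = 0.3781587237; d2 = -0.3713744644
phi(d1) = 0.3714130314; exp(-qT) = 1.0000000000; exp(-rT) = 0.9139311853
Vega = S * exp(-qT) * phi(d1) * sqrt(T) = 54.1600 * 1.0000000000 * 0.3714130314 * 1.4142135624 = 28.447938


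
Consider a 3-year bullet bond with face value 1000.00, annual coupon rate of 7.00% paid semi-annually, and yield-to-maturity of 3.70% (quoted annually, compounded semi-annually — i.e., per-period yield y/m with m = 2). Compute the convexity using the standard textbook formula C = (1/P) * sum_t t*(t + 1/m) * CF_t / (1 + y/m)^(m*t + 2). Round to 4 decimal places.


Answer: Convexity = 9.0896

Derivation:
Coupon per period c = face * coupon_rate / m = 35.000000
Periods per year m = 2; per-period yield y/m = 0.018500
Number of cashflows N = 6
Cashflows (t years, CF_t, discount factor 1/(1+y/m)^(m*t), PV):
  t = 0.5000: CF_t = 35.000000, DF = 0.981836, PV = 34.364261
  t = 1.0000: CF_t = 35.000000, DF = 0.964002, PV = 33.740070
  t = 1.5000: CF_t = 35.000000, DF = 0.946492, PV = 33.127216
  t = 2.0000: CF_t = 35.000000, DF = 0.929300, PV = 32.525495
  t = 2.5000: CF_t = 35.000000, DF = 0.912420, PV = 31.934703
  t = 3.0000: CF_t = 1035.000000, DF = 0.895847, PV = 927.201552
Price P = sum_t PV_t = 1092.893297
Convexity numerator sum_t t*(t + 1/m) * CF_t / (1+y/m)^(m*t + 2):
  t = 0.5000: term = 16.563608
  t = 1.0000: term = 48.788242
  t = 1.5000: term = 95.804108
  t = 2.0000: term = 156.773209
  t = 2.5000: term = 230.888379
  t = 3.0000: term = 9385.153543
Convexity = (1/P) * sum = 9933.971090 / 1092.893297 = 9.089607


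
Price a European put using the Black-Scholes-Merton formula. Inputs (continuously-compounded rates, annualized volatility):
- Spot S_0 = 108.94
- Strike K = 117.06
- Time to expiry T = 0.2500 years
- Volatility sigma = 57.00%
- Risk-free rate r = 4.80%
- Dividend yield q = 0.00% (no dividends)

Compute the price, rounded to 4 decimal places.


Answer: Price = 16.3653

Derivation:
d1 = (ln(S/K) + (r - q + 0.5*sigma^2) * T) / (sigma * sqrt(T)) = -0.06763808
d2 = d1 - sigma * sqrt(T) = -0.35263808
exp(-rT) = 0.98807171; exp(-qT) = 1.00000000
P = K * exp(-rT) * N(-d2) - S_0 * exp(-qT) * N(-d1)
N(-d1) = 0.52696313; N(-d2) = 0.63782011
P = 117.0600 * 0.98807171 * 0.63782011 - 108.9400 * 1.00000000 * 0.52696313 = 16.3653


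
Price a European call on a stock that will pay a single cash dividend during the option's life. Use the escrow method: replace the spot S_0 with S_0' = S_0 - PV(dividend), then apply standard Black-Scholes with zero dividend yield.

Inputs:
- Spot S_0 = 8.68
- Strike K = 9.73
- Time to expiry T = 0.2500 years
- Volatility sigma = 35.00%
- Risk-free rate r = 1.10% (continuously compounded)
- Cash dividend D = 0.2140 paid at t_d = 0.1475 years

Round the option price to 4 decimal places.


Answer: Price = 0.1973

Derivation:
PV(D) = D * exp(-r * t_d) = 0.2140 * 0.99837882 = 0.21365307
S_0' = S_0 - PV(D) = 8.6800 - 0.21365307 = 8.46634693
d1 = (ln(S_0'/K) + (r + sigma^2/2)*T) / (sigma*sqrt(T)) = -0.69172729
d2 = d1 - sigma*sqrt(T) = -0.86672729
exp(-rT) = 0.99725378
N(d1) = 0.24455430; N(d2) = 0.19304573
C = S_0' * N(d1) - K * exp(-rT) * N(d2) = 8.46634693 * 0.24455430 - 9.7300 * 0.99725378 * 0.19304573 = 0.1973


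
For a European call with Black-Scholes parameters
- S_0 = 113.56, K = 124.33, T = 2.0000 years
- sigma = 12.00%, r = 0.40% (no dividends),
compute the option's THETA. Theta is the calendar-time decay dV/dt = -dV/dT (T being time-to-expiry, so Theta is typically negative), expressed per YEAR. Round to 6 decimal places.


d1 = -0.4019194317; d2 = -0.5716250592
phi(d1) = 0.3679868232; exp(-qT) = 1.0000000000; exp(-rT) = 0.9920319148
Theta = -S*exp(-qT)*phi(d1)*sigma/(2*sqrt(T)) - r*K*exp(-rT)*N(d2) + q*S*exp(-qT)*N(d1)
N(d1) = 0.3438716607; N(d2) = 0.2837880074; sqrt(T) = 1.4142135624
Term 1 = -113.5600 * 1.0000000000 * 0.3679868232 * 0.1200 / (2 * 1.4142135624) = -1.7729394522
Term 2 = -0.0040 * 124.3300 * 0.9920319148 * 0.2837880074 = -0.1400088885
Term 3 = 0 (no dividend yield, q = 0)
Theta = -1.7729394522 + (-0.1400088885) + (0.0000000000) = -1.912948

Answer: Theta = -1.912948


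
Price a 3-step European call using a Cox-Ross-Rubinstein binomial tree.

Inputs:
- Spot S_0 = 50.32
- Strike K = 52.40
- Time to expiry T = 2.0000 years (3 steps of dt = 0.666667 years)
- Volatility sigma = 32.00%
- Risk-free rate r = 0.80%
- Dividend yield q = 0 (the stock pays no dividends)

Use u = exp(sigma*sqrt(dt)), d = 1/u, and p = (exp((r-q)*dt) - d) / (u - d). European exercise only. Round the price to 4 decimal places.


dt = T/N = 0.666667
u = exp(sigma*sqrt(dt)) = 1.298590; d = 1/u = 0.770066
p = (exp((r-q)*dt) - d) / (u - d) = 0.445167
Discount per step: exp(-r*dt) = 0.994681
Stock lattice S(k, i) with i counting down-moves:
  k=0: S(0,0) = 50.3200
  k=1: S(1,0) = 65.3450; S(1,1) = 38.7497
  k=2: S(2,0) = 84.8564; S(2,1) = 50.3200; S(2,2) = 29.8399
  k=3: S(3,0) = 110.1937; S(3,1) = 65.3450; S(3,2) = 38.7497; S(3,3) = 22.9787
Terminal payoffs V(N, i) = max(S_T - K, 0):
  V(3,0) = 57.793656; V(3,1) = 12.945039; V(3,2) = 0.000000; V(3,3) = 0.000000
Backward induction: V(k, i) = exp(-r*dt) * [p * V(k+1, i) + (1-p) * V(k+1, i+1)].
  V(2,0) = exp(-r*dt) * [p*57.793656 + (1-p)*12.945039] = 32.735123
  V(2,1) = exp(-r*dt) * [p*12.945039 + (1-p)*0.000000] = 5.732055
  V(2,2) = exp(-r*dt) * [p*0.000000 + (1-p)*0.000000] = 0.000000
  V(1,0) = exp(-r*dt) * [p*32.735123 + (1-p)*5.732055] = 17.658508
  V(1,1) = exp(-r*dt) * [p*5.732055 + (1-p)*0.000000] = 2.538151
  V(0,0) = exp(-r*dt) * [p*17.658508 + (1-p)*2.538151] = 9.219935

Answer: Price = V(0,0) = 9.2199


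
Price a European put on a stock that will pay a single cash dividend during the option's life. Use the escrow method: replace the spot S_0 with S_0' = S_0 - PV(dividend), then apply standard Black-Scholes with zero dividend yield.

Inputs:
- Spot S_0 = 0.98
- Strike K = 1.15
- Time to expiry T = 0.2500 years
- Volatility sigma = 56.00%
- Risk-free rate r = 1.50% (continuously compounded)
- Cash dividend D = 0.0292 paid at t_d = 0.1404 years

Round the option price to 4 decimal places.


Answer: Price = 0.2388

Derivation:
PV(D) = D * exp(-r * t_d) = 0.0292 * 0.99789622 = 0.02913857
S_0' = S_0 - PV(D) = 0.9800 - 0.02913857 = 0.95086143
d1 = (ln(S_0'/K) + (r + sigma^2/2)*T) / (sigma*sqrt(T)) = -0.52571028
d2 = d1 - sigma*sqrt(T) = -0.80571028
exp(-rT) = 0.99625702
N(-d1) = 0.70045524; N(-d2) = 0.78979504
P = K * exp(-rT) * N(-d2) - S_0' * N(-d1) = 1.1500 * 0.99625702 * 0.78979504 - 0.95086143 * 0.70045524 = 0.2388


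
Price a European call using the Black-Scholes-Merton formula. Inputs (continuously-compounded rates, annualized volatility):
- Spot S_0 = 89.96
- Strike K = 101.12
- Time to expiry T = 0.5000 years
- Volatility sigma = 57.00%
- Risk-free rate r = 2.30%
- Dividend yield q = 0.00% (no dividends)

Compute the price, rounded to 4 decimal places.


Answer: Price = 10.6732

Derivation:
d1 = (ln(S/K) + (r - q + 0.5*sigma^2) * T) / (sigma * sqrt(T)) = -0.06008622
d2 = d1 - sigma * sqrt(T) = -0.46313709
exp(-rT) = 0.98856587; exp(-qT) = 1.00000000
C = S_0 * exp(-qT) * N(d1) - K * exp(-rT) * N(d2)
N(d1) = 0.47604348; N(d2) = 0.32163305
C = 89.9600 * 1.00000000 * 0.47604348 - 101.1200 * 0.98856587 * 0.32163305 = 10.6732


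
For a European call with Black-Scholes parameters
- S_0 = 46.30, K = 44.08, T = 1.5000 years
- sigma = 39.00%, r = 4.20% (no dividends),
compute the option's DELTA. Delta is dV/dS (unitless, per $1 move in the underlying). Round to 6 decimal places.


Answer: Delta = 0.682104

Derivation:
d1 = 0.4735906198; d2 = -0.0040598801
phi(d1) = 0.3566206844; exp(-qT) = 1.0000000000; exp(-rT) = 0.9389434737
N(d1) = 0.6821040671
Delta = exp(-qT) * N(d1) = 1.0000000000 * 0.6821040671 = 0.682104


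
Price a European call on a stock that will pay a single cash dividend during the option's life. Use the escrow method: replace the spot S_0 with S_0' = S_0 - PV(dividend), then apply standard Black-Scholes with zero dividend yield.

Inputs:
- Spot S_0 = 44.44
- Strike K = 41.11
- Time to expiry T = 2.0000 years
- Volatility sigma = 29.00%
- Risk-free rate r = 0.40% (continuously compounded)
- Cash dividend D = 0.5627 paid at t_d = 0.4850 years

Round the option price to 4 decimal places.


PV(D) = D * exp(-r * t_d) = 0.5627 * 0.99806188 = 0.56160942
S_0' = S_0 - PV(D) = 44.4400 - 0.56160942 = 43.87839058
d1 = (ln(S_0'/K) + (r + sigma^2/2)*T) / (sigma*sqrt(T)) = 0.38347268
d2 = d1 - sigma*sqrt(T) = -0.02664925
exp(-rT) = 0.99203191
N(d1) = 0.64931534; N(d2) = 0.48936974
C = S_0' * N(d1) - K * exp(-rT) * N(d2) = 43.87839058 * 0.64931534 - 41.1100 * 0.99203191 * 0.48936974 = 8.5332

Answer: Price = 8.5332


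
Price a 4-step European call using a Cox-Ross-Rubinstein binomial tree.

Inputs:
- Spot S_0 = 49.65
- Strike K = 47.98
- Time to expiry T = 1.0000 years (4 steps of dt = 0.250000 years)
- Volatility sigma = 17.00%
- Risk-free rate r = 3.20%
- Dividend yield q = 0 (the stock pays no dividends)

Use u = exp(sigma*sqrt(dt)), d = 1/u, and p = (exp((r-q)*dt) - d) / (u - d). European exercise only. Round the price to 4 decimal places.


Answer: Price = V(0,0) = 5.1216

Derivation:
dt = T/N = 0.250000
u = exp(sigma*sqrt(dt)) = 1.088717; d = 1/u = 0.918512
p = (exp((r-q)*dt) - d) / (u - d) = 0.525954
Discount per step: exp(-r*dt) = 0.992032
Stock lattice S(k, i) with i counting down-moves:
  k=0: S(0,0) = 49.6500
  k=1: S(1,0) = 54.0548; S(1,1) = 45.6041
  k=2: S(2,0) = 58.8504; S(2,1) = 49.6500; S(2,2) = 41.8880
  k=3: S(3,0) = 64.0714; S(3,1) = 54.0548; S(3,2) = 45.6041; S(3,3) = 38.4746
  k=4: S(4,0) = 69.7556; S(4,1) = 58.8504; S(4,2) = 49.6500; S(4,3) = 41.8880; S(4,4) = 35.3394
Terminal payoffs V(N, i) = max(S_T - K, 0):
  V(4,0) = 21.775648; V(4,1) = 10.870386; V(4,2) = 1.670000; V(4,3) = 0.000000; V(4,4) = 0.000000
Backward induction: V(k, i) = exp(-r*dt) * [p * V(k+1, i) + (1-p) * V(k+1, i+1)].
  V(3,0) = exp(-r*dt) * [p*21.775648 + (1-p)*10.870386] = 16.473728
  V(3,1) = exp(-r*dt) * [p*10.870386 + (1-p)*1.670000] = 6.457111
  V(3,2) = exp(-r*dt) * [p*1.670000 + (1-p)*0.000000] = 0.871344
  V(3,3) = exp(-r*dt) * [p*0.000000 + (1-p)*0.000000] = 0.000000
  V(2,0) = exp(-r*dt) * [p*16.473728 + (1-p)*6.457111] = 11.631957
  V(2,1) = exp(-r*dt) * [p*6.457111 + (1-p)*0.871344] = 3.778846
  V(2,2) = exp(-r*dt) * [p*0.871344 + (1-p)*0.000000] = 0.454635
  V(1,0) = exp(-r*dt) * [p*11.631957 + (1-p)*3.778846] = 7.846196
  V(1,1) = exp(-r*dt) * [p*3.778846 + (1-p)*0.454635] = 2.185461
  V(0,0) = exp(-r*dt) * [p*7.846196 + (1-p)*2.185461] = 5.121607


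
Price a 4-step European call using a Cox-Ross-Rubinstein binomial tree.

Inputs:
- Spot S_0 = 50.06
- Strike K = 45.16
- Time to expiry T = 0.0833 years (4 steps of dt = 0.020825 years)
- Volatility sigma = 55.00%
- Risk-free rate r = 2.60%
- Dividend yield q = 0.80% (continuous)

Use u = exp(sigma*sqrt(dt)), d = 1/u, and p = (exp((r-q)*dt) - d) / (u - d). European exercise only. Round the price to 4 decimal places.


dt = T/N = 0.020825
u = exp(sigma*sqrt(dt)) = 1.082605; d = 1/u = 0.923698
p = (exp((r-q)*dt) - d) / (u - d) = 0.482527
Discount per step: exp(-r*dt) = 0.999459
Stock lattice S(k, i) with i counting down-moves:
  k=0: S(0,0) = 50.0600
  k=1: S(1,0) = 54.1952; S(1,1) = 46.2403
  k=2: S(2,0) = 58.6720; S(2,1) = 50.0600; S(2,2) = 42.7121
  k=3: S(3,0) = 63.5185; S(3,1) = 54.1952; S(3,2) = 46.2403; S(3,3) = 39.4531
  k=4: S(4,0) = 68.7654; S(4,1) = 58.6720; S(4,2) = 50.0600; S(4,3) = 42.7121; S(4,4) = 36.4428
Terminal payoffs V(N, i) = max(S_T - K, 0):
  V(4,0) = 23.605449; V(4,1) = 13.511955; V(4,2) = 4.900000; V(4,3) = 0.000000; V(4,4) = 0.000000
Backward induction: V(k, i) = exp(-r*dt) * [p * V(k+1, i) + (1-p) * V(k+1, i+1)].
  V(3,0) = exp(-r*dt) * [p*23.605449 + (1-p)*13.511955] = 18.372392
  V(3,1) = exp(-r*dt) * [p*13.511955 + (1-p)*4.900000] = 9.050602
  V(3,2) = exp(-r*dt) * [p*4.900000 + (1-p)*0.000000] = 2.363104
  V(3,3) = exp(-r*dt) * [p*0.000000 + (1-p)*0.000000] = 0.000000
  V(2,0) = exp(-r*dt) * [p*18.372392 + (1-p)*9.050602] = 13.541287
  V(2,1) = exp(-r*dt) * [p*9.050602 + (1-p)*2.363104] = 5.586979
  V(2,2) = exp(-r*dt) * [p*2.363104 + (1-p)*0.000000] = 1.139645
  V(1,0) = exp(-r*dt) * [p*13.541287 + (1-p)*5.586979] = 9.420048
  V(1,1) = exp(-r*dt) * [p*5.586979 + (1-p)*1.139645] = 3.283827
  V(0,0) = exp(-r*dt) * [p*9.420048 + (1-p)*3.283827] = 6.241341

Answer: Price = V(0,0) = 6.2413


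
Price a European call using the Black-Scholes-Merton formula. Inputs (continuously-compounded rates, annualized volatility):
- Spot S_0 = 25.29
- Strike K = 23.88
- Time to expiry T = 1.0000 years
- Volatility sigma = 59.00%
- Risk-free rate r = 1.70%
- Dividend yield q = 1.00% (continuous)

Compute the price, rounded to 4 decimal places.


d1 = (ln(S/K) + (r - q + 0.5*sigma^2) * T) / (sigma * sqrt(T)) = 0.40409792
d2 = d1 - sigma * sqrt(T) = -0.18590208
exp(-rT) = 0.98314368; exp(-qT) = 0.99004983
C = S_0 * exp(-qT) * N(d1) - K * exp(-rT) * N(d2)
N(d1) = 0.65692964; N(d2) = 0.42626078
C = 25.2900 * 0.99004983 * 0.65692964 - 23.8800 * 0.98314368 * 0.42626078 = 6.4409

Answer: Price = 6.4409


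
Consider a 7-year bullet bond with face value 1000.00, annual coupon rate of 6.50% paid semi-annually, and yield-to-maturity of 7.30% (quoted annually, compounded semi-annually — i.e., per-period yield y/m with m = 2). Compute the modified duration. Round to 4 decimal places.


Answer: Modified duration = 5.4992

Derivation:
Coupon per period c = face * coupon_rate / m = 32.500000
Periods per year m = 2; per-period yield y/m = 0.036500
Number of cashflows N = 14
Cashflows (t years, CF_t, discount factor 1/(1+y/m)^(m*t), PV):
  t = 0.5000: CF_t = 32.500000, DF = 0.964785, PV = 31.355523
  t = 1.0000: CF_t = 32.500000, DF = 0.930811, PV = 30.251349
  t = 1.5000: CF_t = 32.500000, DF = 0.898033, PV = 29.186058
  t = 2.0000: CF_t = 32.500000, DF = 0.866409, PV = 28.158281
  t = 2.5000: CF_t = 32.500000, DF = 0.835898, PV = 27.166696
  t = 3.0000: CF_t = 32.500000, DF = 0.806462, PV = 26.210030
  t = 3.5000: CF_t = 32.500000, DF = 0.778063, PV = 25.287053
  t = 4.0000: CF_t = 32.500000, DF = 0.750664, PV = 24.396578
  t = 4.5000: CF_t = 32.500000, DF = 0.724230, PV = 23.537460
  t = 5.0000: CF_t = 32.500000, DF = 0.698726, PV = 22.708597
  t = 5.5000: CF_t = 32.500000, DF = 0.674121, PV = 21.908921
  t = 6.0000: CF_t = 32.500000, DF = 0.650382, PV = 21.137406
  t = 6.5000: CF_t = 32.500000, DF = 0.627479, PV = 20.393059
  t = 7.0000: CF_t = 1032.500000, DF = 0.605382, PV = 625.057212
Price P = sum_t PV_t = 956.754223
First compute Macaulay numerator sum_t t * PV_t:
  t * PV_t at t = 0.5000: 15.677762
  t * PV_t at t = 1.0000: 30.251349
  t * PV_t at t = 1.5000: 43.779087
  t * PV_t at t = 2.0000: 56.316562
  t * PV_t at t = 2.5000: 67.916741
  t * PV_t at t = 3.0000: 78.630091
  t * PV_t at t = 3.5000: 88.504685
  t * PV_t at t = 4.0000: 97.586311
  t * PV_t at t = 4.5000: 105.918572
  t * PV_t at t = 5.0000: 113.542983
  t * PV_t at t = 5.5000: 120.499066
  t * PV_t at t = 6.0000: 126.824434
  t * PV_t at t = 6.5000: 132.554884
  t * PV_t at t = 7.0000: 4375.400482
Macaulay duration D = 5453.403009 / 956.754223 = 5.699900
Modified duration = D / (1 + y/m) = 5.699900 / (1 + 0.036500) = 5.499180


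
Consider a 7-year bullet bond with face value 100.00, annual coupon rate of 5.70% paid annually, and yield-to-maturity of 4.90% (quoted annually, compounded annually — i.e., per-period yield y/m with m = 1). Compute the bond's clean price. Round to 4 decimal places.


Coupon per period c = face * coupon_rate / m = 5.700000
Periods per year m = 1; per-period yield y/m = 0.049000
Number of cashflows N = 7
Cashflows (t years, CF_t, discount factor 1/(1+y/m)^(m*t), PV):
  t = 1.0000: CF_t = 5.700000, DF = 0.953289, PV = 5.433746
  t = 2.0000: CF_t = 5.700000, DF = 0.908760, PV = 5.179930
  t = 3.0000: CF_t = 5.700000, DF = 0.866310, PV = 4.937969
  t = 4.0000: CF_t = 5.700000, DF = 0.825844, PV = 4.707311
  t = 5.0000: CF_t = 5.700000, DF = 0.787268, PV = 4.487427
  t = 6.0000: CF_t = 5.700000, DF = 0.750494, PV = 4.277814
  t = 7.0000: CF_t = 105.700000, DF = 0.715437, PV = 75.621723
Price P = sum_t PV_t = 104.645922

Answer: Price = 104.6459


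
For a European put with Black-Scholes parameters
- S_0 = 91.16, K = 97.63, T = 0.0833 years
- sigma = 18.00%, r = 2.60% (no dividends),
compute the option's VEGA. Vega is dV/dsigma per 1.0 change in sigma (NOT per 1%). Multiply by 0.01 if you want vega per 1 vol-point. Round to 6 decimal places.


Answer: Vega = 4.792337

Derivation:
d1 = -1.2522029406; d2 = -1.3041540715
phi(d1) = 0.1821463789; exp(-qT) = 1.0000000000; exp(-rT) = 0.9978365437
Vega = S * exp(-qT) * phi(d1) * sqrt(T) = 91.1600 * 1.0000000000 * 0.1821463789 * 0.2886173938 = 4.792337


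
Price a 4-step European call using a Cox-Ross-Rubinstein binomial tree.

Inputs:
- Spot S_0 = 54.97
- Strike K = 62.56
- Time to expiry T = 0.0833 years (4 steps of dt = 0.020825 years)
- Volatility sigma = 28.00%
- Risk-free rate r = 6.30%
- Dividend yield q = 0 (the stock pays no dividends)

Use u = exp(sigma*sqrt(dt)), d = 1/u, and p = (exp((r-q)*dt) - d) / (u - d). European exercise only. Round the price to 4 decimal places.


dt = T/N = 0.020825
u = exp(sigma*sqrt(dt)) = 1.041234; d = 1/u = 0.960399
p = (exp((r-q)*dt) - d) / (u - d) = 0.506141
Discount per step: exp(-r*dt) = 0.998689
Stock lattice S(k, i) with i counting down-moves:
  k=0: S(0,0) = 54.9700
  k=1: S(1,0) = 57.2366; S(1,1) = 52.7931
  k=2: S(2,0) = 59.5967; S(2,1) = 54.9700; S(2,2) = 50.7025
  k=3: S(3,0) = 62.0541; S(3,1) = 57.2366; S(3,2) = 52.7931; S(3,3) = 48.6946
  k=4: S(4,0) = 64.6129; S(4,1) = 59.5967; S(4,2) = 54.9700; S(4,3) = 50.7025; S(4,4) = 46.7663
Terminal payoffs V(N, i) = max(S_T - K, 0):
  V(4,0) = 2.052851; V(4,1) = 0.000000; V(4,2) = 0.000000; V(4,3) = 0.000000; V(4,4) = 0.000000
Backward induction: V(k, i) = exp(-r*dt) * [p * V(k+1, i) + (1-p) * V(k+1, i+1)].
  V(3,0) = exp(-r*dt) * [p*2.052851 + (1-p)*0.000000] = 1.037669
  V(3,1) = exp(-r*dt) * [p*0.000000 + (1-p)*0.000000] = 0.000000
  V(3,2) = exp(-r*dt) * [p*0.000000 + (1-p)*0.000000] = 0.000000
  V(3,3) = exp(-r*dt) * [p*0.000000 + (1-p)*0.000000] = 0.000000
  V(2,0) = exp(-r*dt) * [p*1.037669 + (1-p)*0.000000] = 0.524518
  V(2,1) = exp(-r*dt) * [p*0.000000 + (1-p)*0.000000] = 0.000000
  V(2,2) = exp(-r*dt) * [p*0.000000 + (1-p)*0.000000] = 0.000000
  V(1,0) = exp(-r*dt) * [p*0.524518 + (1-p)*0.000000] = 0.265132
  V(1,1) = exp(-r*dt) * [p*0.000000 + (1-p)*0.000000] = 0.000000
  V(0,0) = exp(-r*dt) * [p*0.265132 + (1-p)*0.000000] = 0.134018

Answer: Price = V(0,0) = 0.1340


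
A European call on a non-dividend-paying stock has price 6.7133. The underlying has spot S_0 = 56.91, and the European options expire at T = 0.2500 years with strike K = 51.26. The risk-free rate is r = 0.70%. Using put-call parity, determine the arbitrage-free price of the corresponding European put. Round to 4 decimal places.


Answer: Put price = 0.9737

Derivation:
Put-call parity: C - P = S_0 * exp(-qT) - K * exp(-rT).
S_0 * exp(-qT) = 56.9100 * 1.00000000 = 56.91000000
K * exp(-rT) = 51.2600 * 0.99825153 = 51.17037345
P = C - S*exp(-qT) + K*exp(-rT)
P = 6.7133 - 56.91000000 + 51.17037345 = 0.9737


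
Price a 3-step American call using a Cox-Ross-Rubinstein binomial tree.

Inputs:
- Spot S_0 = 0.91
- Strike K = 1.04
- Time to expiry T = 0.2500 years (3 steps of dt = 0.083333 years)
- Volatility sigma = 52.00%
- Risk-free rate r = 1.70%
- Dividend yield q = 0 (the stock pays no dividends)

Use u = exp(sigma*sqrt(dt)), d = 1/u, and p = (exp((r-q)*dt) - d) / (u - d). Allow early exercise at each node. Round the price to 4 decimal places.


dt = T/N = 0.083333
u = exp(sigma*sqrt(dt)) = 1.161963; d = 1/u = 0.860612
p = (exp((r-q)*dt) - d) / (u - d) = 0.467247
Discount per step: exp(-r*dt) = 0.998584
Stock lattice S(k, i) with i counting down-moves:
  k=0: S(0,0) = 0.9100
  k=1: S(1,0) = 1.0574; S(1,1) = 0.7832
  k=2: S(2,0) = 1.2286; S(2,1) = 0.9100; S(2,2) = 0.6740
  k=3: S(3,0) = 1.4276; S(3,1) = 1.0574; S(3,2) = 0.7832; S(3,3) = 0.5800
Terminal payoffs V(N, i) = max(S_T - K, 0):
  V(3,0) = 0.387640; V(3,1) = 0.017387; V(3,2) = 0.000000; V(3,3) = 0.000000
Backward induction: V(k, i) = exp(-r*dt) * [p * V(k+1, i) + (1-p) * V(k+1, i+1)]; then take max(V_cont, immediate exercise) for American.
  V(2,0) = exp(-r*dt) * [p*0.387640 + (1-p)*0.017387] = 0.190117; exercise = 0.188644; V(2,0) = max -> 0.190117
  V(2,1) = exp(-r*dt) * [p*0.017387 + (1-p)*0.000000] = 0.008112; exercise = 0.000000; V(2,1) = max -> 0.008112
  V(2,2) = exp(-r*dt) * [p*0.000000 + (1-p)*0.000000] = 0.000000; exercise = 0.000000; V(2,2) = max -> 0.000000
  V(1,0) = exp(-r*dt) * [p*0.190117 + (1-p)*0.008112] = 0.093021; exercise = 0.017387; V(1,0) = max -> 0.093021
  V(1,1) = exp(-r*dt) * [p*0.008112 + (1-p)*0.000000] = 0.003785; exercise = 0.000000; V(1,1) = max -> 0.003785
  V(0,0) = exp(-r*dt) * [p*0.093021 + (1-p)*0.003785] = 0.045416; exercise = 0.000000; V(0,0) = max -> 0.045416

Answer: Price = V(0,0) = 0.0454


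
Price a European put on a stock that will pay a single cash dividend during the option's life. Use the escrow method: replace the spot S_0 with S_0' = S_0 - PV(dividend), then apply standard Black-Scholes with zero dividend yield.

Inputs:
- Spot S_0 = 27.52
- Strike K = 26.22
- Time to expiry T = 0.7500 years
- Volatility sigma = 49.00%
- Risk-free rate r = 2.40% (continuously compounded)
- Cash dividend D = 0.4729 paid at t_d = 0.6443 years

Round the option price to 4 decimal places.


Answer: Price = 3.8150

Derivation:
PV(D) = D * exp(-r * t_d) = 0.4729 * 0.98465574 = 0.46564370
S_0' = S_0 - PV(D) = 27.5200 - 0.46564370 = 27.05435630
d1 = (ln(S_0'/K) + (r + sigma^2/2)*T) / (sigma*sqrt(T)) = 0.32841347
d2 = d1 - sigma*sqrt(T) = -0.09593898
exp(-rT) = 0.98216103
N(-d1) = 0.37129953; N(-d2) = 0.53821548
P = K * exp(-rT) * N(-d2) - S_0' * N(-d1) = 26.2200 * 0.98216103 * 0.53821548 - 27.05435630 * 0.37129953 = 3.8150


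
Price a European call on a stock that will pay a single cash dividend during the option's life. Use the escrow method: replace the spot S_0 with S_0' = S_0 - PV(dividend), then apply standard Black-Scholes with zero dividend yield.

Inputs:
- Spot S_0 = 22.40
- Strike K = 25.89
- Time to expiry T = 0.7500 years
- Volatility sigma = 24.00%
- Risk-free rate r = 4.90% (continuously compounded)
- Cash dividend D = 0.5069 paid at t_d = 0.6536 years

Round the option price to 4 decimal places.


PV(D) = D * exp(-r * t_d) = 0.5069 * 0.96848101 = 0.49092303
S_0' = S_0 - PV(D) = 22.4000 - 0.49092303 = 21.90907697
d1 = (ln(S_0'/K) + (r + sigma^2/2)*T) / (sigma*sqrt(T)) = -0.52252975
d2 = d1 - sigma*sqrt(T) = -0.73037585
exp(-rT) = 0.96391708
N(d1) = 0.30065077; N(d2) = 0.23258024
C = S_0' * N(d1) - K * exp(-rT) * N(d2) = 21.90907697 * 0.30065077 - 25.8900 * 0.96391708 * 0.23258024 = 0.7828

Answer: Price = 0.7828


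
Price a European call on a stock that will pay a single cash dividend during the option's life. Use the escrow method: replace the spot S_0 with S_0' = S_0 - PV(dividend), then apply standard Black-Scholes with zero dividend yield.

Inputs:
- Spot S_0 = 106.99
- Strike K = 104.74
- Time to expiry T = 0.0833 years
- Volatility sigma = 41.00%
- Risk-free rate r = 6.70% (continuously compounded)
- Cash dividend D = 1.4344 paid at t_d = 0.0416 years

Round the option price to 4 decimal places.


Answer: Price = 5.6801

Derivation:
PV(D) = D * exp(-r * t_d) = 1.4344 * 0.99721668 = 1.43040761
S_0' = S_0 - PV(D) = 106.9900 - 1.43040761 = 105.55959239
d1 = (ln(S_0'/K) + (r + sigma^2/2)*T) / (sigma*sqrt(T)) = 0.17220052
d2 = d1 - sigma*sqrt(T) = 0.05386739
exp(-rT) = 0.99443445
N(d1) = 0.56836005; N(d2) = 0.52147959
C = S_0' * N(d1) - K * exp(-rT) * N(d2) = 105.55959239 * 0.56836005 - 104.7400 * 0.99443445 * 0.52147959 = 5.6801


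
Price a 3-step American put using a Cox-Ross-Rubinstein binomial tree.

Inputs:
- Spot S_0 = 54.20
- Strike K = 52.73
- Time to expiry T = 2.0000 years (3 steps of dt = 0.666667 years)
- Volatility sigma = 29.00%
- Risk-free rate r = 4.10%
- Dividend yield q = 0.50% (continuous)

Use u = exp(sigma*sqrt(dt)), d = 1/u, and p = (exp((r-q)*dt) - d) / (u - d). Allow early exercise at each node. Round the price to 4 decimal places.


dt = T/N = 0.666667
u = exp(sigma*sqrt(dt)) = 1.267167; d = 1/u = 0.789162
p = (exp((r-q)*dt) - d) / (u - d) = 0.491895
Discount per step: exp(-r*dt) = 0.973037
Stock lattice S(k, i) with i counting down-moves:
  k=0: S(0,0) = 54.2000
  k=1: S(1,0) = 68.6805; S(1,1) = 42.7726
  k=2: S(2,0) = 87.0297; S(2,1) = 54.2000; S(2,2) = 33.7545
  k=3: S(3,0) = 110.2811; S(3,1) = 68.6805; S(3,2) = 42.7726; S(3,3) = 26.6377
Terminal payoffs V(N, i) = max(K - S_T, 0):
  V(3,0) = 0.000000; V(3,1) = 0.000000; V(3,2) = 9.957435; V(3,3) = 26.092263
Backward induction: V(k, i) = exp(-r*dt) * [p * V(k+1, i) + (1-p) * V(k+1, i+1)]; then take max(V_cont, immediate exercise) for American.
  V(2,0) = exp(-r*dt) * [p*0.000000 + (1-p)*0.000000] = 0.000000; exercise = 0.000000; V(2,0) = max -> 0.000000
  V(2,1) = exp(-r*dt) * [p*0.000000 + (1-p)*9.957435] = 4.923004; exercise = 0.000000; V(2,1) = max -> 4.923004
  V(2,2) = exp(-r*dt) * [p*9.957435 + (1-p)*26.092263] = 17.666089; exercise = 18.975529; V(2,2) = max -> 18.975529
  V(1,0) = exp(-r*dt) * [p*0.000000 + (1-p)*4.923004] = 2.433957; exercise = 0.000000; V(1,0) = max -> 2.433957
  V(1,1) = exp(-r*dt) * [p*4.923004 + (1-p)*18.975529] = 11.737901; exercise = 9.957435; V(1,1) = max -> 11.737901
  V(0,0) = exp(-r*dt) * [p*2.433957 + (1-p)*11.737901] = 6.968246; exercise = 0.000000; V(0,0) = max -> 6.968246

Answer: Price = V(0,0) = 6.9682


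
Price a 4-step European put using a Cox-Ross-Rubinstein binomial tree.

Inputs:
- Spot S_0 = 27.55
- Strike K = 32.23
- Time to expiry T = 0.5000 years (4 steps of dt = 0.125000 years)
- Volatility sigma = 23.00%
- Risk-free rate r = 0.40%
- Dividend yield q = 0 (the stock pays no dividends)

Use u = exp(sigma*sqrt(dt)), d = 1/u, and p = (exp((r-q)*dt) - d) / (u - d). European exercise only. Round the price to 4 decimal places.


dt = T/N = 0.125000
u = exp(sigma*sqrt(dt)) = 1.084715; d = 1/u = 0.921901
p = (exp((r-q)*dt) - d) / (u - d) = 0.482754
Discount per step: exp(-r*dt) = 0.999500
Stock lattice S(k, i) with i counting down-moves:
  k=0: S(0,0) = 27.5500
  k=1: S(1,0) = 29.8839; S(1,1) = 25.3984
  k=2: S(2,0) = 32.4155; S(2,1) = 27.5500; S(2,2) = 23.4148
  k=3: S(3,0) = 35.1616; S(3,1) = 29.8839; S(3,2) = 25.3984; S(3,3) = 21.5861
  k=4: S(4,0) = 38.1403; S(4,1) = 32.4155; S(4,2) = 27.5500; S(4,3) = 23.4148; S(4,4) = 19.9003
Terminal payoffs V(N, i) = max(K - S_T, 0):
  V(4,0) = 0.000000; V(4,1) = 0.000000; V(4,2) = 4.680000; V(4,3) = 8.815208; V(4,4) = 12.329728
Backward induction: V(k, i) = exp(-r*dt) * [p * V(k+1, i) + (1-p) * V(k+1, i+1)].
  V(3,0) = exp(-r*dt) * [p*0.000000 + (1-p)*0.000000] = 0.000000
  V(3,1) = exp(-r*dt) * [p*0.000000 + (1-p)*4.680000] = 2.419503
  V(3,2) = exp(-r*dt) * [p*4.680000 + (1-p)*8.815208] = 6.815513
  V(3,3) = exp(-r*dt) * [p*8.815208 + (1-p)*12.329728] = 10.627765
  V(2,0) = exp(-r*dt) * [p*0.000000 + (1-p)*2.419503] = 1.250854
  V(2,1) = exp(-r*dt) * [p*2.419503 + (1-p)*6.815513] = 4.690977
  V(2,2) = exp(-r*dt) * [p*6.815513 + (1-p)*10.627765] = 8.782994
  V(1,0) = exp(-r*dt) * [p*1.250854 + (1-p)*4.690977] = 3.028730
  V(1,1) = exp(-r*dt) * [p*4.690977 + (1-p)*8.782994] = 6.804155
  V(0,0) = exp(-r*dt) * [p*3.028730 + (1-p)*6.804155] = 4.979065

Answer: Price = V(0,0) = 4.9791


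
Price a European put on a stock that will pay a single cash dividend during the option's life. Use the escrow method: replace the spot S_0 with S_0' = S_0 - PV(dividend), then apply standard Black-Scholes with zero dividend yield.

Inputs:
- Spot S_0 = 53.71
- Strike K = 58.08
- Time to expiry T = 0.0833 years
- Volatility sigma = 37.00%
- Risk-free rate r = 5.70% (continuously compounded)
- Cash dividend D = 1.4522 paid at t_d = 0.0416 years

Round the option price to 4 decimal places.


Answer: Price = 6.0865

Derivation:
PV(D) = D * exp(-r * t_d) = 1.4522 * 0.99763161 = 1.44876062
S_0' = S_0 - PV(D) = 53.7100 - 1.44876062 = 52.26123938
d1 = (ln(S_0'/K) + (r + sigma^2/2)*T) / (sigma*sqrt(T)) = -0.89069954
d2 = d1 - sigma*sqrt(T) = -0.99748797
exp(-rT) = 0.99526315
N(-d1) = 0.81345481; N(-d2) = 0.84073615
P = K * exp(-rT) * N(-d2) - S_0' * N(-d1) = 58.0800 * 0.99526315 * 0.84073615 - 52.26123938 * 0.81345481 = 6.0865


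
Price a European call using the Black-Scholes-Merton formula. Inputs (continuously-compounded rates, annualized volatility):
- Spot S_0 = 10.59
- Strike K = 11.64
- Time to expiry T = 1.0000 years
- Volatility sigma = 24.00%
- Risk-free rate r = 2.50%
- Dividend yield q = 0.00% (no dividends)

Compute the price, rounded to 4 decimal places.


Answer: Price = 0.7101

Derivation:
d1 = (ln(S/K) + (r - q + 0.5*sigma^2) * T) / (sigma * sqrt(T)) = -0.16973868
d2 = d1 - sigma * sqrt(T) = -0.40973868
exp(-rT) = 0.97530991; exp(-qT) = 1.00000000
C = S_0 * exp(-qT) * N(d1) - K * exp(-rT) * N(d2)
N(d1) = 0.43260783; N(d2) = 0.34099883
C = 10.5900 * 1.00000000 * 0.43260783 - 11.6400 * 0.97530991 * 0.34099883 = 0.7101


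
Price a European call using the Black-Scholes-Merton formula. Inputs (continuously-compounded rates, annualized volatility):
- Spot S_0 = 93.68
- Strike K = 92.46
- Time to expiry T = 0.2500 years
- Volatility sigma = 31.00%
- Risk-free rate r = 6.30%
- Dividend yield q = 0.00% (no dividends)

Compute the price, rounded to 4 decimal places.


d1 = (ln(S/K) + (r - q + 0.5*sigma^2) * T) / (sigma * sqrt(T)) = 0.26368452
d2 = d1 - sigma * sqrt(T) = 0.10868452
exp(-rT) = 0.98437338; exp(-qT) = 1.00000000
C = S_0 * exp(-qT) * N(d1) - K * exp(-rT) * N(d2)
N(d1) = 0.60398849; N(d2) = 0.54327364
C = 93.6800 * 1.00000000 * 0.60398849 - 92.4600 * 0.98437338 * 0.54327364 = 7.1355

Answer: Price = 7.1355


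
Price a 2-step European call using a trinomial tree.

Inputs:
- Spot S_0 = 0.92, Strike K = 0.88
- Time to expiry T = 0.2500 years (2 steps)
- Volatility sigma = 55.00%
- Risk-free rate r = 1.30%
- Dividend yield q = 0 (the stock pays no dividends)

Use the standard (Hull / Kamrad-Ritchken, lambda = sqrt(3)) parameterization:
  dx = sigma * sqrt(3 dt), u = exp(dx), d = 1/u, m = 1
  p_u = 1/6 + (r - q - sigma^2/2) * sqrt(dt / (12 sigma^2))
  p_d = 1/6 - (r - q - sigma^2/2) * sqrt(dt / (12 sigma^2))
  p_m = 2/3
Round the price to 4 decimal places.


dt = T/N = 0.125000; dx = sigma*sqrt(3*dt) = 0.336805
u = exp(dx) = 1.400466; d = 1/u = 0.714048
p_u = 0.141012, p_m = 0.666667, p_d = 0.192321
Discount per step: exp(-r*dt) = 0.998376
Stock lattice S(k, j) with j the centered position index:
  k=0: S(0,+0) = 0.9200
  k=1: S(1,-1) = 0.6569; S(1,+0) = 0.9200; S(1,+1) = 1.2884
  k=2: S(2,-2) = 0.4691; S(2,-1) = 0.6569; S(2,+0) = 0.9200; S(2,+1) = 1.2884; S(2,+2) = 1.8044
Terminal payoffs V(N, j) = max(S_T - K, 0):
  V(2,-2) = 0.000000; V(2,-1) = 0.000000; V(2,+0) = 0.040000; V(2,+1) = 0.408428; V(2,+2) = 0.924400
Backward induction: V(k, j) = exp(-r*dt) * [p_u * V(k+1, j+1) + p_m * V(k+1, j) + p_d * V(k+1, j-1)]
  V(1,-1) = exp(-r*dt) * [p_u*0.040000 + p_m*0.000000 + p_d*0.000000] = 0.005631
  V(1,+0) = exp(-r*dt) * [p_u*0.408428 + p_m*0.040000 + p_d*0.000000] = 0.084123
  V(1,+1) = exp(-r*dt) * [p_u*0.924400 + p_m*0.408428 + p_d*0.040000] = 0.409664
  V(0,+0) = exp(-r*dt) * [p_u*0.409664 + p_m*0.084123 + p_d*0.005631] = 0.114746

Answer: Price = V(0,0) = 0.1147


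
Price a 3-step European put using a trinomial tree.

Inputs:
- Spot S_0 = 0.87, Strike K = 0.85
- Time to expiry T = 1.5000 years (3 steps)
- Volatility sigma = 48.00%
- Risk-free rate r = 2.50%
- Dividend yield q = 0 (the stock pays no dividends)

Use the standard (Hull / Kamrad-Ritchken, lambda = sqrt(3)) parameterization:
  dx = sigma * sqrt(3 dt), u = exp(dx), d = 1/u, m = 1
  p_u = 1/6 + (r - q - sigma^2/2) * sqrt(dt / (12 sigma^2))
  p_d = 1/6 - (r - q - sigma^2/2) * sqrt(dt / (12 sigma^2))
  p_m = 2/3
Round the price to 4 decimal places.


dt = T/N = 0.500000; dx = sigma*sqrt(3*dt) = 0.587878
u = exp(dx) = 1.800164; d = 1/u = 0.555505
p_u = 0.128308, p_m = 0.666667, p_d = 0.205025
Discount per step: exp(-r*dt) = 0.987578
Stock lattice S(k, j) with j the centered position index:
  k=0: S(0,+0) = 0.8700
  k=1: S(1,-1) = 0.4833; S(1,+0) = 0.8700; S(1,+1) = 1.5661
  k=2: S(2,-2) = 0.2685; S(2,-1) = 0.4833; S(2,+0) = 0.8700; S(2,+1) = 1.5661; S(2,+2) = 2.8193
  k=3: S(3,-3) = 0.1491; S(3,-2) = 0.2685; S(3,-1) = 0.4833; S(3,+0) = 0.8700; S(3,+1) = 1.5661; S(3,+2) = 2.8193; S(3,+3) = 5.0752
Terminal payoffs V(N, j) = max(K - S_T, 0):
  V(3,-3) = 0.700864; V(3,-2) = 0.581530; V(3,-1) = 0.366711; V(3,+0) = 0.000000; V(3,+1) = 0.000000; V(3,+2) = 0.000000; V(3,+3) = 0.000000
Backward induction: V(k, j) = exp(-r*dt) * [p_u * V(k+1, j+1) + p_m * V(k+1, j) + p_d * V(k+1, j-1)]
  V(2,-2) = exp(-r*dt) * [p_u*0.366711 + p_m*0.581530 + p_d*0.700864] = 0.571248
  V(2,-1) = exp(-r*dt) * [p_u*0.000000 + p_m*0.366711 + p_d*0.581530] = 0.359184
  V(2,+0) = exp(-r*dt) * [p_u*0.000000 + p_m*0.000000 + p_d*0.366711] = 0.074251
  V(2,+1) = exp(-r*dt) * [p_u*0.000000 + p_m*0.000000 + p_d*0.000000] = 0.000000
  V(2,+2) = exp(-r*dt) * [p_u*0.000000 + p_m*0.000000 + p_d*0.000000] = 0.000000
  V(1,-1) = exp(-r*dt) * [p_u*0.074251 + p_m*0.359184 + p_d*0.571248] = 0.361555
  V(1,+0) = exp(-r*dt) * [p_u*0.000000 + p_m*0.074251 + p_d*0.359184] = 0.121613
  V(1,+1) = exp(-r*dt) * [p_u*0.000000 + p_m*0.000000 + p_d*0.074251] = 0.015034
  V(0,+0) = exp(-r*dt) * [p_u*0.015034 + p_m*0.121613 + p_d*0.361555] = 0.155180

Answer: Price = V(0,0) = 0.1552


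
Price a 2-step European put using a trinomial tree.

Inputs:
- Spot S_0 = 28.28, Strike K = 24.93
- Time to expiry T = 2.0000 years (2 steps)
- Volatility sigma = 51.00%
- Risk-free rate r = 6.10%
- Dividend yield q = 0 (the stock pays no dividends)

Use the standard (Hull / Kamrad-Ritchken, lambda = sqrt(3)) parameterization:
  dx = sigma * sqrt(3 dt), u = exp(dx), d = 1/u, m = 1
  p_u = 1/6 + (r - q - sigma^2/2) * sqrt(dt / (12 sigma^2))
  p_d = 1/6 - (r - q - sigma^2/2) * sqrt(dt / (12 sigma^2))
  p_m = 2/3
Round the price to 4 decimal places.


dt = T/N = 1.000000; dx = sigma*sqrt(3*dt) = 0.883346
u = exp(dx) = 2.418980; d = 1/u = 0.413397
p_u = 0.127582, p_m = 0.666667, p_d = 0.205751
Discount per step: exp(-r*dt) = 0.940823
Stock lattice S(k, j) with j the centered position index:
  k=0: S(0,+0) = 28.2800
  k=1: S(1,-1) = 11.6909; S(1,+0) = 28.2800; S(1,+1) = 68.4088
  k=2: S(2,-2) = 4.8330; S(2,-1) = 11.6909; S(2,+0) = 28.2800; S(2,+1) = 68.4088; S(2,+2) = 165.4794
Terminal payoffs V(N, j) = max(K - S_T, 0):
  V(2,-2) = 20.097021; V(2,-1) = 13.239121; V(2,+0) = 0.000000; V(2,+1) = 0.000000; V(2,+2) = 0.000000
Backward induction: V(k, j) = exp(-r*dt) * [p_u * V(k+1, j+1) + p_m * V(k+1, j) + p_d * V(k+1, j-1)]
  V(1,-1) = exp(-r*dt) * [p_u*0.000000 + p_m*13.239121 + p_d*20.097021] = 12.194070
  V(1,+0) = exp(-r*dt) * [p_u*0.000000 + p_m*0.000000 + p_d*13.239121] = 2.562767
  V(1,+1) = exp(-r*dt) * [p_u*0.000000 + p_m*0.000000 + p_d*0.000000] = 0.000000
  V(0,+0) = exp(-r*dt) * [p_u*0.000000 + p_m*2.562767 + p_d*12.194070] = 3.967879

Answer: Price = V(0,0) = 3.9679


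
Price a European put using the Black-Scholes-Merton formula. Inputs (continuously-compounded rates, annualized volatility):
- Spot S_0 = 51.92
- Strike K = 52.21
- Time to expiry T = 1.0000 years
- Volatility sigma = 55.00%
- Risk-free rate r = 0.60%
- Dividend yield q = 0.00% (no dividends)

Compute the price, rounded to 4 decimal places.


d1 = (ln(S/K) + (r - q + 0.5*sigma^2) * T) / (sigma * sqrt(T)) = 0.27578186
d2 = d1 - sigma * sqrt(T) = -0.27421814
exp(-rT) = 0.99401796; exp(-qT) = 1.00000000
P = K * exp(-rT) * N(-d2) - S_0 * exp(-qT) * N(-d1)
N(-d1) = 0.39135781; N(-d2) = 0.60804150
P = 52.2100 * 0.99401796 * 0.60804150 - 51.9200 * 1.00000000 * 0.39135781 = 11.2366

Answer: Price = 11.2366


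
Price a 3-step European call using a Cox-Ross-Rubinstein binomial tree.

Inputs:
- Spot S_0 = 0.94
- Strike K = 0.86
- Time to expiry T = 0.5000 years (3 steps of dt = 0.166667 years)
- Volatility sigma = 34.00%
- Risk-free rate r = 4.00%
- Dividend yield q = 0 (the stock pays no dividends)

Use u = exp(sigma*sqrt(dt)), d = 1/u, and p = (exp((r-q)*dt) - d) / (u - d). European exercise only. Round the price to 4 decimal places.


Answer: Price = V(0,0) = 0.1441

Derivation:
dt = T/N = 0.166667
u = exp(sigma*sqrt(dt)) = 1.148899; d = 1/u = 0.870398
p = (exp((r-q)*dt) - d) / (u - d) = 0.489372
Discount per step: exp(-r*dt) = 0.993356
Stock lattice S(k, i) with i counting down-moves:
  k=0: S(0,0) = 0.9400
  k=1: S(1,0) = 1.0800; S(1,1) = 0.8182
  k=2: S(2,0) = 1.2408; S(2,1) = 0.9400; S(2,2) = 0.7121
  k=3: S(3,0) = 1.4255; S(3,1) = 1.0800; S(3,2) = 0.8182; S(3,3) = 0.6198
Terminal payoffs V(N, i) = max(S_T - K, 0):
  V(3,0) = 0.565522; V(3,1) = 0.219965; V(3,2) = 0.000000; V(3,3) = 0.000000
Backward induction: V(k, i) = exp(-r*dt) * [p * V(k+1, i) + (1-p) * V(k+1, i+1)].
  V(2,0) = exp(-r*dt) * [p*0.565522 + (1-p)*0.219965] = 0.386486
  V(2,1) = exp(-r*dt) * [p*0.219965 + (1-p)*0.000000] = 0.106930
  V(2,2) = exp(-r*dt) * [p*0.000000 + (1-p)*0.000000] = 0.000000
  V(1,0) = exp(-r*dt) * [p*0.386486 + (1-p)*0.106930] = 0.242117
  V(1,1) = exp(-r*dt) * [p*0.106930 + (1-p)*0.000000] = 0.051981
  V(0,0) = exp(-r*dt) * [p*0.242117 + (1-p)*0.051981] = 0.144065


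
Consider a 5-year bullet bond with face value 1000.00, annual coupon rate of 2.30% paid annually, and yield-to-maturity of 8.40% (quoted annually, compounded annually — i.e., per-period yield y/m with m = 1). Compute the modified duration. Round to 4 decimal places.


Answer: Modified duration = 4.3739

Derivation:
Coupon per period c = face * coupon_rate / m = 23.000000
Periods per year m = 1; per-period yield y/m = 0.084000
Number of cashflows N = 5
Cashflows (t years, CF_t, discount factor 1/(1+y/m)^(m*t), PV):
  t = 1.0000: CF_t = 23.000000, DF = 0.922509, PV = 21.217712
  t = 2.0000: CF_t = 23.000000, DF = 0.851023, PV = 19.573535
  t = 3.0000: CF_t = 23.000000, DF = 0.785077, PV = 18.056767
  t = 4.0000: CF_t = 23.000000, DF = 0.724241, PV = 16.657534
  t = 5.0000: CF_t = 1023.000000, DF = 0.668119, PV = 683.485370
Price P = sum_t PV_t = 758.990918
First compute Macaulay numerator sum_t t * PV_t:
  t * PV_t at t = 1.0000: 21.217712
  t * PV_t at t = 2.0000: 39.147070
  t * PV_t at t = 3.0000: 54.170300
  t * PV_t at t = 4.0000: 66.630136
  t * PV_t at t = 5.0000: 3417.426848
Macaulay duration D = 3598.592067 / 758.990918 = 4.741285
Modified duration = D / (1 + y/m) = 4.741285 / (1 + 0.084000) = 4.373879
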